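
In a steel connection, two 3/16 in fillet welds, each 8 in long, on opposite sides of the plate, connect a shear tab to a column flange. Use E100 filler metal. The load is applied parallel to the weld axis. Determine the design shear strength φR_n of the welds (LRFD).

E100XX → F_EXX = 100 ksi.
Effective throat t_e = 0.707 × 0.1875 = 0.1326 in.
Total length L = 16 in; A_we = 0.1326 × 16 = 2.121 in².
F_nw = 0.6 F_EXX = 0.6 × 100 = 60 ksi.
φR_n = 0.75 × 60 × 2.121 = 95.45 kips.

φR_n ≈ 95.4 kips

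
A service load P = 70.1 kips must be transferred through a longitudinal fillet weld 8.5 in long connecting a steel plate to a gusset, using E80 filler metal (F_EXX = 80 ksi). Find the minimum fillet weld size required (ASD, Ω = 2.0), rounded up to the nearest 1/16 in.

w = 1/2 in

Total weld length L = 8.5 in.
Required throat t_e = P × Ω / (0.6 F_EXX × L) = 70.1 × 2.0 / (0.6 × 80 × 8.5) = 0.3436 in.
Required leg w = t_e / 0.707 = 0.486 in → use 1/2 in.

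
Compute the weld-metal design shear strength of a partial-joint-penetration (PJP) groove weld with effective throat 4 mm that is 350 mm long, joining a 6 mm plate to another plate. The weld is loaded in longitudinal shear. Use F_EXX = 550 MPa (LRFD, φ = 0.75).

Effective throat (given) t_e = 4 mm.
A_we = 4 × 350 = 1400 mm².
F_nw = 0.6 F_EXX = 330 MPa.
φR_n = 0.75 × 330 × 1400 × 10⁻³ = 346.5 kN.

φR_n ≈ 346 kN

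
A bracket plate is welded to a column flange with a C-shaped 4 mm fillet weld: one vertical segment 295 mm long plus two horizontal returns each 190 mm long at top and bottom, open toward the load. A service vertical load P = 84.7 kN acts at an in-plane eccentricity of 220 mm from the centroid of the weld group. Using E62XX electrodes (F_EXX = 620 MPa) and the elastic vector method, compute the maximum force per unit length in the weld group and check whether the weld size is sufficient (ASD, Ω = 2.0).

Total weld length L_w = 675 mm. Treat welds as unit-width lines.
Centroid: x̄ = 2×190×95 / 675 = 53.48 mm from the vertical weld.
Polar moment about centroid: J = I_x + I_y = [295³/12 + 2×190×147.5²] + [295×53.48² + 2(190³/12 + 190×41.52²)] = 13050000 mm³.
Direct shear f_v = P/L_w = 84.7×10³ / 675 = 125.5 N/mm (vertical).
Torsion M = P·e = 84.7×10³ × 220 = 18634000 N·mm.
Critical point at (x, y) = (136.5, 147.5) from centroid. f_tx = M·y/J = 210.6 N/mm; f_ty = M·x/J = 195 N/mm.
Resultant f_max = √[f_tx² + (f_v + f_ty)²] = √[210.6² + (125.5 + 195)²] = 383.5 N/mm.
Capacity per unit length: r_n/Ω = (1/2.0) × 0.6 × 620 × (0.707 × 4) = 526 N/mm.
383.5 ≤ 526 → adequate.

f_max ≈ 383 N/mm; adequate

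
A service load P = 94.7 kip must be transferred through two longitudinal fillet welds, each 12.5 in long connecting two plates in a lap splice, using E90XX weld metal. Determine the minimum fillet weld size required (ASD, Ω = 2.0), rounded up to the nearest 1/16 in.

w = 1/4 in

E90XX → F_EXX = 90 ksi.
Total weld length L = 25 in.
Required throat t_e = P × Ω / (0.6 F_EXX × L) = 94.7 × 2.0 / (0.6 × 90 × 25) = 0.1403 in.
Required leg w = t_e / 0.707 = 0.1984 in → use 1/4 in.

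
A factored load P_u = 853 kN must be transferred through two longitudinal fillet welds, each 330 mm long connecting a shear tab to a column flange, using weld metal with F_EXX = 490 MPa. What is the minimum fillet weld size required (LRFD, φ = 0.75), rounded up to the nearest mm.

Total weld length L = 660 mm.
Required throat t_e = P_u / (φ × 0.6 F_EXX × L) = 853 / (0.75 × 0.6 × 490 × 660 × 10⁻³) = 5.861 mm.
Required leg w = t_e / 0.707 = 8.29 mm → use 9 mm.

w = 9 mm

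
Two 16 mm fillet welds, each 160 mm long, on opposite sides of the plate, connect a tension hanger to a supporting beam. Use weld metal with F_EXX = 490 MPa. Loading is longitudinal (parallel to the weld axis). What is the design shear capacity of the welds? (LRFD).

φR_n ≈ 798 kN

Effective throat t_e = 0.707 × 16 = 11.31 mm.
Total length L = 320 mm; A_we = 11.31 × 320 = 3620 mm².
F_nw = 0.6 F_EXX = 0.6 × 490 = 294 MPa.
φR_n = 0.75 × 294 × 3620 × 10⁻³ = 798.2 kN.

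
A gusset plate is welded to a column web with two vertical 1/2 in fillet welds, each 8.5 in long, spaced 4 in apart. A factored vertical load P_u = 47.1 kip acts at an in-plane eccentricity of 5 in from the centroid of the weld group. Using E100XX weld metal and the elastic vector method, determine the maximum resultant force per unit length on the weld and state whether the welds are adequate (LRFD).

f_max ≈ 8.07 kip/in; adequate

E100XX → F_EXX = 100 ksi.
Total weld length L_w = 17 in. Treat welds as unit-width lines.
Polar moment about centroid: J = 2[d³/12 + d(b/2)²] = 2[8.5³/12 + 8.5×2²] = 170.4 in³.
Direct shear f_v = P/L_w = 47.1 / 17 = 2.771 kip/in (vertical).
Torsion M = P·e = 47.1 × 5 = 235.5 kip·in.
Critical point at (x, y) = (2, 4.25) from centroid. f_tx = M·y/J = 5.875 kip/in; f_ty = M·x/J = 2.765 kip/in.
Resultant f_max = √[f_tx² + (f_v + f_ty)²] = √[5.875² + (2.771 + 2.765)²] = 8.072 kip/in.
Capacity per unit length: φr_n = 0.75 × 0.6 × 100 × (0.707 × 0.5) = 15.91 kip/in.
8.072 ≤ 15.91 → adequate.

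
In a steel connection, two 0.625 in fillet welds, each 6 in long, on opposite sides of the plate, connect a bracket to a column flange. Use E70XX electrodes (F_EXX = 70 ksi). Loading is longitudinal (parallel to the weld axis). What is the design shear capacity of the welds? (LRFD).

φR_n ≈ 167 kips

Effective throat t_e = 0.707 × 0.625 = 0.4419 in.
Total length L = 12 in; A_we = 0.4419 × 12 = 5.302 in².
F_nw = 0.6 F_EXX = 0.6 × 70 = 42 ksi.
φR_n = 0.75 × 42 × 5.302 = 167 kips.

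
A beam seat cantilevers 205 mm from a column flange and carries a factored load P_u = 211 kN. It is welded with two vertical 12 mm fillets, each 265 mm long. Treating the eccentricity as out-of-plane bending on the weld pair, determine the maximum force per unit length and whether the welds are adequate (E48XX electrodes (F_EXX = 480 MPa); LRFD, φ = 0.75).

L_w = 2 × 265 = 530 mm; section modulus (unit throat) S = 2 × L²/6 = 23410 mm².
Direct shear f_v = P/L_w = 211×10³/530 = 398.1 N/mm.
Moment M = P × e = 211×10³ × 205 = 43255000 N·mm; bending f_b = M/S = 1848 N/mm.
f_max = √(f_v² + f_b²) = √(398.1² + 1848²) = 1890 N/mm.
φr_n = 0.75 × 0.6 × 480 × (0.707 × 12) = 1833 N/mm → NOT adequate.

f_max ≈ 1890 N/mm; NOT adequate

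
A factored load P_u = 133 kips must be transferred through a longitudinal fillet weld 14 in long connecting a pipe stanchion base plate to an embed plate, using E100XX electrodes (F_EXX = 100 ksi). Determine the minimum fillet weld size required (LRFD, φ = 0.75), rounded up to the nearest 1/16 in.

Total weld length L = 14 in.
Required throat t_e = P_u / (φ × 0.6 F_EXX × L) = 133 / (0.75 × 0.6 × 100 × 14) = 0.2111 in.
Required leg w = t_e / 0.707 = 0.2986 in → use 5/16 in.

w = 5/16 in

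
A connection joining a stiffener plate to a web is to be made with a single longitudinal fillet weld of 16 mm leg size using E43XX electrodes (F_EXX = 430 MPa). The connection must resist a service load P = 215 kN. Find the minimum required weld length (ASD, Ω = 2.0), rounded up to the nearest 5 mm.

L = 150 mm

Throat t_e = 0.707 × 16 = 11.31 mm.
r_n/Ω = (0.6 × 430 × 11.31) / 2.0 = 1459 N/mm = 1.459 kN/mm.
L_req = P / (r_n/Ω) = 215 / 1.459 = 147.3 mm total.
Round up → use L = 150 mm.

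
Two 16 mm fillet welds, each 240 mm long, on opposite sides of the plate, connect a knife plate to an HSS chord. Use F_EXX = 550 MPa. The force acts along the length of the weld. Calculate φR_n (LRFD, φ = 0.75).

φR_n ≈ 1340 kN

Effective throat t_e = 0.707 × 16 = 11.31 mm.
Total length L = 480 mm; A_we = 11.31 × 480 = 5430 mm².
F_nw = 0.6 F_EXX = 0.6 × 550 = 330 MPa.
φR_n = 0.75 × 330 × 5430 × 10⁻³ = 1344 kN.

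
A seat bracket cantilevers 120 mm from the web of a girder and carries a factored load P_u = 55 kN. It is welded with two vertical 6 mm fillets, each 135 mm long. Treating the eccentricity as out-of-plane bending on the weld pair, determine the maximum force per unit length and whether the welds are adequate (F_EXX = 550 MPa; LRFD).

L_w = 2 × 135 = 270 mm; section modulus (unit throat) S = 2 × L²/6 = 6075 mm².
Direct shear f_v = P/L_w = 55×10³/270 = 203.7 N/mm.
Moment M = P × e = 55×10³ × 120 = 6600000 N·mm; bending f_b = M/S = 1086 N/mm.
f_max = √(f_v² + f_b²) = √(203.7² + 1086²) = 1105 N/mm.
φr_n = 0.75 × 0.6 × 550 × (0.707 × 6) = 1050 N/mm → NOT adequate.

f_max ≈ 1110 N/mm; NOT adequate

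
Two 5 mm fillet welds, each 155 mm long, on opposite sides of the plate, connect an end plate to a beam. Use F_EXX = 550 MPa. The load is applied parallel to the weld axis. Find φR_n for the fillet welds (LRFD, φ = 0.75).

Effective throat t_e = 0.707 × 5 = 3.535 mm.
Total length L = 310 mm; A_we = 3.535 × 310 = 1096 mm².
F_nw = 0.6 F_EXX = 0.6 × 550 = 330 MPa.
φR_n = 0.75 × 330 × 1096 × 10⁻³ = 271.2 kN.

φR_n ≈ 271 kN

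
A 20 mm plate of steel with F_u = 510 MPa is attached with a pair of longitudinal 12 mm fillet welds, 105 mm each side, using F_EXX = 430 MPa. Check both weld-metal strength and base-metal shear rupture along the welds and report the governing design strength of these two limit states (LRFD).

t_e = 0.707 × 12 = 8.484 mm; L = 210 mm.
Weld metal: φR_n = 0.75 × 0.6 × 430 × 8.484 × 210 × 10⁻³ = 344.7 kN.
Base metal (shear rupture): φR_n = 0.75 × 0.6 × 510 × 20 × 210 × 10⁻³ = 963.9 kN.
Governing: weld metal.

φR_n ≈ 345 kN (weld metal governs)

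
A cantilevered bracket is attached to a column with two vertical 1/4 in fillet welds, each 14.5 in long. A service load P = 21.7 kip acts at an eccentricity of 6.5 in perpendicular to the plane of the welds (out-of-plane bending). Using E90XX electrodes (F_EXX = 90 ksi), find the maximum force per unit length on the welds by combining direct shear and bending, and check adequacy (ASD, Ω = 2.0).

L_w = 2 × 14.5 = 29 in; section modulus (unit throat) S = 2 × L²/6 = 70.08 in².
Direct shear f_v = P/L_w = 21.7/29 = 0.7483 kip/in.
Moment M = P × e = 21.7 × 6.5 = 141.05 kip·in; bending f_b = M/S = 2.013 kip/in.
f_max = √(f_v² + f_b²) = √(0.7483² + 2.013²) = 2.147 kip/in.
r_n/Ω = (1/2.0) × 0.6 × 90 × (0.707 × 0.25) = 4.772 kip/in → adequate.

f_max ≈ 2.15 kip/in; adequate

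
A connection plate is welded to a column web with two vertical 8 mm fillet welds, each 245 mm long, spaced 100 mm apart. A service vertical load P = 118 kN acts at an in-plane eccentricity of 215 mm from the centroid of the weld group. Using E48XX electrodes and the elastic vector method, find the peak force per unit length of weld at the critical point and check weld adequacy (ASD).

f_max ≈ 1030 N/mm; NOT adequate

E48XX → F_EXX = 480 MPa.
Total weld length L_w = 490 mm. Treat welds as unit-width lines.
Polar moment about centroid: J = 2[d³/12 + d(b/2)²] = 2[245³/12 + 245×50²] = 3676000 mm³.
Direct shear f_v = P/L_w = 118×10³ / 490 = 240.8 N/mm (vertical).
Torsion M = P·e = 118×10³ × 215 = 25370000 N·mm.
Critical point at (x, y) = (50, 122.5) from centroid. f_tx = M·y/J = 845.4 N/mm; f_ty = M·x/J = 345.1 N/mm.
Resultant f_max = √[f_tx² + (f_v + f_ty)²] = √[845.4² + (240.8 + 345.1)²] = 1029 N/mm.
Capacity per unit length: r_n/Ω = (1/2.0) × 0.6 × 480 × (0.707 × 8) = 814.5 N/mm.
1029 > 814.5 → NOT adequate.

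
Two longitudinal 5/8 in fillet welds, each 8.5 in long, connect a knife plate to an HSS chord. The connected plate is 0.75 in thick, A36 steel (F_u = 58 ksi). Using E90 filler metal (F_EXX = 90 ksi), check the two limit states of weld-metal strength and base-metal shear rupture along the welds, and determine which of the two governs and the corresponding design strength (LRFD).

φR_n ≈ 304 kips (weld metal governs)

t_e = 0.707 × 0.625 = 0.4419 in; L = 17 in.
Weld metal: φR_n = 0.75 × 0.6 × 90 × 0.4419 × 17 = 304.2 kips.
Base metal (shear rupture): φR_n = 0.75 × 0.6 × 58 × 0.75 × 17 = 332.8 kips.
Governing: weld metal.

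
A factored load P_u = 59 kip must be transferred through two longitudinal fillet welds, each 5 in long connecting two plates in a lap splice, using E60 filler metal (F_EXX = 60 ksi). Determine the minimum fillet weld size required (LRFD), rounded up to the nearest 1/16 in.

Total weld length L = 10 in.
Required throat t_e = P_u / (φ × 0.6 F_EXX × L) = 59 / (0.75 × 0.6 × 60 × 10) = 0.2185 in.
Required leg w = t_e / 0.707 = 0.3091 in → use 5/16 in.

w = 5/16 in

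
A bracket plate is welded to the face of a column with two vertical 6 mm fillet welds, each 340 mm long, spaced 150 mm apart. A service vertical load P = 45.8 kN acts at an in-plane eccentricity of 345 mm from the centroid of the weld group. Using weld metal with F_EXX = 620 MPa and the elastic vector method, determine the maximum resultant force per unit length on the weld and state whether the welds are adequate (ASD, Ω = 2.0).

Total weld length L_w = 680 mm. Treat welds as unit-width lines.
Polar moment about centroid: J = 2[d³/12 + d(b/2)²] = 2[340³/12 + 340×75²] = 10380000 mm³.
Direct shear f_v = P/L_w = 45.8×10³ / 680 = 67.35 N/mm (vertical).
Torsion M = P·e = 45.8×10³ × 345 = 15801000 N·mm.
Critical point at (x, y) = (75, 170) from centroid. f_tx = M·y/J = 258.9 N/mm; f_ty = M·x/J = 114.2 N/mm.
Resultant f_max = √[f_tx² + (f_v + f_ty)²] = √[258.9² + (67.35 + 114.2)²] = 316.2 N/mm.
Capacity per unit length: r_n/Ω = (1/2.0) × 0.6 × 620 × (0.707 × 6) = 789 N/mm.
316.2 ≤ 789 → adequate.

f_max ≈ 316 N/mm; adequate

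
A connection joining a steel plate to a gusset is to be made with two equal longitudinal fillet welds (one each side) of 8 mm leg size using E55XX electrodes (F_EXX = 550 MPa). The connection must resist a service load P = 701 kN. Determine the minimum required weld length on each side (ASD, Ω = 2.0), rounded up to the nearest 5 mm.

L = 380 mm on each side

Throat t_e = 0.707 × 8 = 5.656 mm.
r_n/Ω = (0.6 × 550 × 5.656) / 2.0 = 933.2 N/mm = 0.9332 kN/mm.
L_req = P / (r_n/Ω) = 701 / 0.9332 = 751.1 mm total.
Per side: 751.1 / 2 = 375.6 mm.
Round up → use L = 380 mm on each side.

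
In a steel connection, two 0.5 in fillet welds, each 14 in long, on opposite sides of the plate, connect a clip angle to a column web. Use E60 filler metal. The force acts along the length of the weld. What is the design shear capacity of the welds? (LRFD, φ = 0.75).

φR_n ≈ 267 kips

E60XX → F_EXX = 60 ksi.
Effective throat t_e = 0.707 × 0.5 = 0.3535 in.
Total length L = 28 in; A_we = 0.3535 × 28 = 9.898 in².
F_nw = 0.6 F_EXX = 0.6 × 60 = 36 ksi.
φR_n = 0.75 × 36 × 9.898 = 267.2 kips.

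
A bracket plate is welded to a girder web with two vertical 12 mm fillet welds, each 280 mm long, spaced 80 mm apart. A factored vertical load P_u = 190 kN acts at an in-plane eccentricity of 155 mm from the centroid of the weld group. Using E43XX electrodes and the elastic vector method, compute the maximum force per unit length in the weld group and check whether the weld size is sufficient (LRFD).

f_max ≈ 1080 N/mm; adequate

E43XX → F_EXX = 430 MPa.
Total weld length L_w = 560 mm. Treat welds as unit-width lines.
Polar moment about centroid: J = 2[d³/12 + d(b/2)²] = 2[280³/12 + 280×40²] = 4555000 mm³.
Direct shear f_v = P/L_w = 190×10³ / 560 = 339.3 N/mm (vertical).
Torsion M = P·e = 190×10³ × 155 = 29450000 N·mm.
Critical point at (x, y) = (40, 140) from centroid. f_tx = M·y/J = 905.2 N/mm; f_ty = M·x/J = 258.6 N/mm.
Resultant f_max = √[f_tx² + (f_v + f_ty)²] = √[905.2² + (339.3 + 258.6)²] = 1085 N/mm.
Capacity per unit length: φr_n = 0.75 × 0.6 × 430 × (0.707 × 12) = 1642 N/mm.
1085 ≤ 1642 → adequate.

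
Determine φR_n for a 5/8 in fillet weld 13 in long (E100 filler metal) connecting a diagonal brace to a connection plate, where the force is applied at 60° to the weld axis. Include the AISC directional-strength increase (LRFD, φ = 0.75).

E100XX → F_EXX = 100 ksi.
t_e = 0.707 × 0.625 = 0.4419 in; A_we = 0.4419 × 13 = 5.744 in².
Directional factor: 1.0 + 0.5 sin^1.5(60°) = 1.403.
F_nw = 0.6 × 100 × 1.403 = 84.18 ksi.
φR_n = 0.75 × 84.18 × 5.744 = 362.7 kip.

φR_n ≈ 363 kip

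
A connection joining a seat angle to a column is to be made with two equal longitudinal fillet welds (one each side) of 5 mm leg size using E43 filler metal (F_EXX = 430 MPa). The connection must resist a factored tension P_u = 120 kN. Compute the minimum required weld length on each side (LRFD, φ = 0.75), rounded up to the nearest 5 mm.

Throat t_e = 0.707 × 5 = 3.535 mm.
φr_n = 0.75 × 0.6 × 430 × 3.535 × 10⁻³ = 0.684 kN/mm.
L_req = P_u / φr_n = 120 / 0.684 = 175.4 mm total.
Per side: 175.4 / 2 = 87.72 mm.
Round up → use L = 90 mm on each side.

L = 90 mm on each side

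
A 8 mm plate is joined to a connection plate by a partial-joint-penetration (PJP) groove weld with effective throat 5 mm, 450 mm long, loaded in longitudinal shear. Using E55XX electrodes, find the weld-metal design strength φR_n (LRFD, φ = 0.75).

φR_n ≈ 557 kN

E55XX → F_EXX = 550 MPa.
Effective throat (given) t_e = 5 mm.
A_we = 5 × 450 = 2250 mm².
F_nw = 0.6 F_EXX = 330 MPa.
φR_n = 0.75 × 330 × 2250 × 10⁻³ = 556.9 kN.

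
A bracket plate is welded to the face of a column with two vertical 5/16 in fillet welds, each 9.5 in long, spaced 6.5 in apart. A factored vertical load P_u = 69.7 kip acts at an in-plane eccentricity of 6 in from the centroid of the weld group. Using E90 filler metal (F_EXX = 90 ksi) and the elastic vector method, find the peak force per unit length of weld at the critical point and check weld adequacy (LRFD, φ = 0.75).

f_max ≈ 9.57 kip/in; NOT adequate

Total weld length L_w = 19 in. Treat welds as unit-width lines.
Polar moment about centroid: J = 2[d³/12 + d(b/2)²] = 2[9.5³/12 + 9.5×3.25²] = 343.6 in³.
Direct shear f_v = P/L_w = 69.7 / 19 = 3.668 kip/in (vertical).
Torsion M = P·e = 69.7 × 6 = 418.2 kip·in.
Critical point at (x, y) = (3.25, 4.75) from centroid. f_tx = M·y/J = 5.782 kip/in; f_ty = M·x/J = 3.956 kip/in.
Resultant f_max = √[f_tx² + (f_v + f_ty)²] = √[5.782² + (3.668 + 3.956)²] = 9.568 kip/in.
Capacity per unit length: φr_n = 0.75 × 0.6 × 90 × (0.707 × 0.3125) = 8.948 kip/in.
9.568 > 8.948 → NOT adequate.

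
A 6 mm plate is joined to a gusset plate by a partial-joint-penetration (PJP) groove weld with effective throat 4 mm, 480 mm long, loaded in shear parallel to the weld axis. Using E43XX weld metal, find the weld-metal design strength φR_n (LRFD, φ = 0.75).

φR_n ≈ 372 kN

E43XX → F_EXX = 430 MPa.
Effective throat (given) t_e = 4 mm.
A_we = 4 × 480 = 1920 mm².
F_nw = 0.6 F_EXX = 258 MPa.
φR_n = 0.75 × 258 × 1920 × 10⁻³ = 371.5 kN.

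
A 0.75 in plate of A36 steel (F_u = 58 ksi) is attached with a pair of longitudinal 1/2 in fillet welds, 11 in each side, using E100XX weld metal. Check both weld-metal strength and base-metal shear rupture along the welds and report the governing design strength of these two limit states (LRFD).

φR_n ≈ 350 kip (weld metal governs)

E100XX → F_EXX = 100 ksi.
t_e = 0.707 × 0.5 = 0.3535 in; L = 22 in.
Weld metal: φR_n = 0.75 × 0.6 × 100 × 0.3535 × 22 = 350 kip.
Base metal (shear rupture): φR_n = 0.75 × 0.6 × 58 × 0.75 × 22 = 430.6 kip.
Governing: weld metal.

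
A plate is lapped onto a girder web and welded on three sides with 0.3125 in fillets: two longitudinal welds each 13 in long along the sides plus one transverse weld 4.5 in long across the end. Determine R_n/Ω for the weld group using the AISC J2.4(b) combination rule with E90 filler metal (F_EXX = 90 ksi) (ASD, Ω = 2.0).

t_e = 0.707 × 0.3125 = 0.2209 in.
R_nwl = 0.6 × 90 × 0.2209 × 26 = 310.2 kip (longitudinal, 2 welds).
R_nwt = 0.6 × 90 × 0.2209 × 4.5 = 53.69 kip (transverse, base value).
(i) R_nwl + R_nwt = 363.9 kip; (ii) 0.85 R_nwl + 1.5 R_nwt = 344.2 kip.
R_n = max = 363.9 kip [governs: (i)]; R_n/Ω = 181.9 kip.

R_n/Ω ≈ 182 kip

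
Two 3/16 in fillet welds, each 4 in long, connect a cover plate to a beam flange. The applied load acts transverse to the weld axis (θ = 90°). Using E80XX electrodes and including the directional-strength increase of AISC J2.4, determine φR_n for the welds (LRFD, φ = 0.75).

E80XX → F_EXX = 80 ksi.
t_e = 0.707 × 0.1875 = 0.1326 in; A_we = 0.1326 × 8 = 1.06 in².
Directional factor: 1.0 + 0.5 sin^1.5(90°) = 1.5.
F_nw = 0.6 × 80 × 1.5 = 72 ksi.
φR_n = 0.75 × 72 × 1.06 = 57.27 kips.

φR_n ≈ 57.3 kips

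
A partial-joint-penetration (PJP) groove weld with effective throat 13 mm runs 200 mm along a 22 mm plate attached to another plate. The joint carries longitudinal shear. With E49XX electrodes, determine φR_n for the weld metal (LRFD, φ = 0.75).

φR_n ≈ 573 kN

E49XX → F_EXX = 490 MPa.
Effective throat (given) t_e = 13 mm.
A_we = 13 × 200 = 2600 mm².
F_nw = 0.6 F_EXX = 294 MPa.
φR_n = 0.75 × 294 × 2600 × 10⁻³ = 573.3 kN.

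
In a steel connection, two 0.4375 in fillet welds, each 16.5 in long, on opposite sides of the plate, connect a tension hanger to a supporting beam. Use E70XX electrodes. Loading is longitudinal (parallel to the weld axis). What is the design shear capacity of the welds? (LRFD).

E70XX → F_EXX = 70 ksi.
Effective throat t_e = 0.707 × 0.4375 = 0.3093 in.
Total length L = 33 in; A_we = 0.3093 × 33 = 10.21 in².
F_nw = 0.6 F_EXX = 0.6 × 70 = 42 ksi.
φR_n = 0.75 × 42 × 10.21 = 321.5 kips.

φR_n ≈ 322 kips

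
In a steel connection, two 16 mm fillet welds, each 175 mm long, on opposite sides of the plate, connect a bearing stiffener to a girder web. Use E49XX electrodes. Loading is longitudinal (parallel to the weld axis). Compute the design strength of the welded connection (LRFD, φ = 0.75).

E49XX → F_EXX = 490 MPa.
Effective throat t_e = 0.707 × 16 = 11.31 mm.
Total length L = 350 mm; A_we = 11.31 × 350 = 3959 mm².
F_nw = 0.6 F_EXX = 0.6 × 490 = 294 MPa.
φR_n = 0.75 × 294 × 3959 × 10⁻³ = 873 kN.

φR_n ≈ 873 kN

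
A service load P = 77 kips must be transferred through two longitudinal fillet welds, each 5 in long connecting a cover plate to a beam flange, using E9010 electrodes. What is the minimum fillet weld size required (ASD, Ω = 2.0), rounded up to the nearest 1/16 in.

w = 7/16 in

E90XX → F_EXX = 90 ksi.
Total weld length L = 10 in.
Required throat t_e = P × Ω / (0.6 F_EXX × L) = 77 × 2.0 / (0.6 × 90 × 10) = 0.2852 in.
Required leg w = t_e / 0.707 = 0.4034 in → use 7/16 in.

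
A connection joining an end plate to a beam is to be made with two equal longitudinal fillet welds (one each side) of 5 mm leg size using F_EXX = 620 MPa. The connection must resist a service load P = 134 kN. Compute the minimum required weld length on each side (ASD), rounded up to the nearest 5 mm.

L = 105 mm on each side

Throat t_e = 0.707 × 5 = 3.535 mm.
r_n/Ω = (0.6 × 620 × 3.535) / 2.0 = 657.5 N/mm = 0.6575 kN/mm.
L_req = P / (r_n/Ω) = 134 / 0.6575 = 203.8 mm total.
Per side: 203.8 / 2 = 101.9 mm.
Round up → use L = 105 mm on each side.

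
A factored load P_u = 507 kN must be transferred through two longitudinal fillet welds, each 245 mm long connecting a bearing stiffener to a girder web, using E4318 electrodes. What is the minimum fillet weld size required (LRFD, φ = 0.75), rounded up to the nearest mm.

E43XX → F_EXX = 430 MPa.
Total weld length L = 490 mm.
Required throat t_e = P_u / (φ × 0.6 F_EXX × L) = 507 / (0.75 × 0.6 × 430 × 490 × 10⁻³) = 5.347 mm.
Required leg w = t_e / 0.707 = 7.563 mm → use 8 mm.

w = 8 mm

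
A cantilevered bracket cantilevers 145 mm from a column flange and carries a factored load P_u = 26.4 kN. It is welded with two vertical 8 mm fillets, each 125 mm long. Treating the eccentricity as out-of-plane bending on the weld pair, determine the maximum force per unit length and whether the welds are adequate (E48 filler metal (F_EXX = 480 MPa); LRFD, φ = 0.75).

f_max ≈ 743 N/mm; adequate

L_w = 2 × 125 = 250 mm; section modulus (unit throat) S = 2 × L²/6 = 5208 mm².
Direct shear f_v = P/L_w = 26.4×10³/250 = 105.6 N/mm.
Moment M = P × e = 26.4×10³ × 145 = 3828000 N·mm; bending f_b = M/S = 735 N/mm.
f_max = √(f_v² + f_b²) = √(105.6² + 735²) = 742.5 N/mm.
φr_n = 0.75 × 0.6 × 480 × (0.707 × 8) = 1222 N/mm → adequate.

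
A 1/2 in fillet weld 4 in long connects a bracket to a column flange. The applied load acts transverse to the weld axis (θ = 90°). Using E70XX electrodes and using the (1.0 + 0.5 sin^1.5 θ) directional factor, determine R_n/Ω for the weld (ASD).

E70XX → F_EXX = 70 ksi.
t_e = 0.707 × 0.5 = 0.3535 in; A_we = 0.3535 × 4 = 1.414 in².
Directional factor: 1.0 + 0.5 sin^1.5(90°) = 1.5.
F_nw = 0.6 × 70 × 1.5 = 63 ksi.
R_n/Ω = (63 × 1.414) / 2.0 = 44.54 kips.

R_n/Ω ≈ 44.5 kips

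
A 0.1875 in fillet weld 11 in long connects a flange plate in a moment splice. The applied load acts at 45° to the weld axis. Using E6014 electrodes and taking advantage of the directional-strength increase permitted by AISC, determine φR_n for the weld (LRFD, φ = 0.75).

φR_n ≈ 51.1 kip

E60XX → F_EXX = 60 ksi.
t_e = 0.707 × 0.1875 = 0.1326 in; A_we = 0.1326 × 11 = 1.458 in².
Directional factor: 1.0 + 0.5 sin^1.5(45°) = 1.297.
F_nw = 0.6 × 60 × 1.297 = 46.7 ksi.
φR_n = 0.75 × 46.7 × 1.458 = 51.08 kip.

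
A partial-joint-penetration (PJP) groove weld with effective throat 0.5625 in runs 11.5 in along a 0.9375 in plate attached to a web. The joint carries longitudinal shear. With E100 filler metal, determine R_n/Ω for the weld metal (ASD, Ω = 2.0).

E100XX → F_EXX = 100 ksi.
Effective throat (given) t_e = 0.5625 in.
A_we = 0.5625 × 11.5 = 6.469 in².
F_nw = 0.6 F_EXX = 60 ksi.
R_n/Ω = (60 × 6.469) / 2.0 = 194.1 kips.

R_n/Ω ≈ 194 kips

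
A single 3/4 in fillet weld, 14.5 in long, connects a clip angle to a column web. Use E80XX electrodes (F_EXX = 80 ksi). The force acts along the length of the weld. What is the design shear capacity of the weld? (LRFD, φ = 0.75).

Effective throat t_e = 0.707 × 0.75 = 0.5302 in.
Total length L = 14.5 in; A_we = 0.5302 × 14.5 = 7.689 in².
F_nw = 0.6 F_EXX = 0.6 × 80 = 48 ksi.
φR_n = 0.75 × 48 × 7.689 = 276.8 kips.

φR_n ≈ 277 kips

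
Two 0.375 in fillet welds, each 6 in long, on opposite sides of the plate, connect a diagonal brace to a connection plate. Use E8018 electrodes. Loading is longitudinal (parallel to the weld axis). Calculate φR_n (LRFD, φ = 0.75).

E80XX → F_EXX = 80 ksi.
Effective throat t_e = 0.707 × 0.375 = 0.2651 in.
Total length L = 12 in; A_we = 0.2651 × 12 = 3.181 in².
F_nw = 0.6 F_EXX = 0.6 × 80 = 48 ksi.
φR_n = 0.75 × 48 × 3.181 = 114.5 kips.

φR_n ≈ 115 kips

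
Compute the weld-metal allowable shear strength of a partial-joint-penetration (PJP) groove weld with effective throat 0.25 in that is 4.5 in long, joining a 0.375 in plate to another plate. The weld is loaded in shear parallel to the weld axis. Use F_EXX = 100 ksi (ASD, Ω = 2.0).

R_n/Ω ≈ 33.8 kips

Effective throat (given) t_e = 0.25 in.
A_we = 0.25 × 4.5 = 1.125 in².
F_nw = 0.6 F_EXX = 60 ksi.
R_n/Ω = (60 × 1.125) / 2.0 = 33.75 kips.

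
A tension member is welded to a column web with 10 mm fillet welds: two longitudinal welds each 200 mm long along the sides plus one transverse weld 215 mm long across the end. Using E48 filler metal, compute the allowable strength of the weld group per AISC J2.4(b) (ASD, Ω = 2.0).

E48XX → F_EXX = 480 MPa.
t_e = 0.707 × 10 = 7.07 mm.
R_nwl = 0.6 × 480 × 7.07 × 400 × 10⁻³ = 814.5 kN (longitudinal, 2 welds).
R_nwt = 0.6 × 480 × 7.07 × 215 × 10⁻³ = 437.8 kN (transverse, base value).
(i) R_nwl + R_nwt = 1252 kN; (ii) 0.85 R_nwl + 1.5 R_nwt = 1349 kN.
R_n = max = 1349 kN [governs: (ii)]; R_n/Ω = 674.5 kN.

R_n/Ω ≈ 674 kN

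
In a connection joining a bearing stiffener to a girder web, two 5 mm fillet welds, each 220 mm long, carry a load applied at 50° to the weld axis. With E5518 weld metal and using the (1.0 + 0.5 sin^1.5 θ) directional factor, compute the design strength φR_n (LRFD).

E55XX → F_EXX = 550 MPa.
t_e = 0.707 × 5 = 3.535 mm; A_we = 3.535 × 440 = 1555 mm².
Directional factor: 1.0 + 0.5 sin^1.5(50°) = 1.335.
F_nw = 0.6 × 550 × 1.335 = 440.6 MPa.
φR_n = 0.75 × 440.6 × 1555 × 10⁻³ = 514 kN.

φR_n ≈ 514 kN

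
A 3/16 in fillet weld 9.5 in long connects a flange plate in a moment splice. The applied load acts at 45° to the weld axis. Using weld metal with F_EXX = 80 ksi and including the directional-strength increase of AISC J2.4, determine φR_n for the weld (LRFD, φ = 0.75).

t_e = 0.707 × 0.1875 = 0.1326 in; A_we = 0.1326 × 9.5 = 1.259 in².
Directional factor: 1.0 + 0.5 sin^1.5(45°) = 1.297.
F_nw = 0.6 × 80 × 1.297 = 62.27 ksi.
φR_n = 0.75 × 62.27 × 1.259 = 58.81 kips.

φR_n ≈ 58.8 kips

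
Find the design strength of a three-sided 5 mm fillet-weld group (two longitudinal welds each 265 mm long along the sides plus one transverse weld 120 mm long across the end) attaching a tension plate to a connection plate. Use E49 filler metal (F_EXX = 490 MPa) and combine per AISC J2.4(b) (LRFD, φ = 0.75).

t_e = 0.707 × 5 = 3.535 mm.
R_nwl = 0.6 × 490 × 3.535 × 530 × 10⁻³ = 550.8 kN (longitudinal, 2 welds).
R_nwt = 0.6 × 490 × 3.535 × 120 × 10⁻³ = 124.7 kN (transverse, base value).
(i) R_nwl + R_nwt = 675.5 kN; (ii) 0.85 R_nwl + 1.5 R_nwt = 655.3 kN.
R_n = max = 675.5 kN [governs: (i)]; φR_n = 506.7 kN.

φR_n ≈ 507 kN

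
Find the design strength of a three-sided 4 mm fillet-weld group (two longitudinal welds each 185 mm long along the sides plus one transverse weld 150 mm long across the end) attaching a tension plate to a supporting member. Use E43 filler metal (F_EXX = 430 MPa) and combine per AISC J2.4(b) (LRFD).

φR_n ≈ 295 kN

t_e = 0.707 × 4 = 2.828 mm.
R_nwl = 0.6 × 430 × 2.828 × 370 × 10⁻³ = 270 kN (longitudinal, 2 welds).
R_nwt = 0.6 × 430 × 2.828 × 150 × 10⁻³ = 109.4 kN (transverse, base value).
(i) R_nwl + R_nwt = 379.4 kN; (ii) 0.85 R_nwl + 1.5 R_nwt = 393.6 kN.
R_n = max = 393.6 kN [governs: (ii)]; φR_n = 295.2 kN.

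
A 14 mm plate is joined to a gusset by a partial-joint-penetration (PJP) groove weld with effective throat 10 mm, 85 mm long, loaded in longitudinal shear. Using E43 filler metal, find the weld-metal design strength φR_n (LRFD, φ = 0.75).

φR_n ≈ 164 kN

E43XX → F_EXX = 430 MPa.
Effective throat (given) t_e = 10 mm.
A_we = 10 × 85 = 850 mm².
F_nw = 0.6 F_EXX = 258 MPa.
φR_n = 0.75 × 258 × 850 × 10⁻³ = 164.5 kN.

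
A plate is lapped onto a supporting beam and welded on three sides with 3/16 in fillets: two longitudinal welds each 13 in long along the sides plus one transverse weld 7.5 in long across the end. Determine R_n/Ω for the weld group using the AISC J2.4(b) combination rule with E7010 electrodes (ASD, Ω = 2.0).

R_n/Ω ≈ 93.3 kips

E70XX → F_EXX = 70 ksi.
t_e = 0.707 × 0.1875 = 0.1326 in.
R_nwl = 0.6 × 70 × 0.1326 × 26 = 144.8 kips (longitudinal, 2 welds).
R_nwt = 0.6 × 70 × 0.1326 × 7.5 = 41.76 kips (transverse, base value).
(i) R_nwl + R_nwt = 186.5 kips; (ii) 0.85 R_nwl + 1.5 R_nwt = 185.7 kips.
R_n = max = 186.5 kips [governs: (i)]; R_n/Ω = 93.26 kips.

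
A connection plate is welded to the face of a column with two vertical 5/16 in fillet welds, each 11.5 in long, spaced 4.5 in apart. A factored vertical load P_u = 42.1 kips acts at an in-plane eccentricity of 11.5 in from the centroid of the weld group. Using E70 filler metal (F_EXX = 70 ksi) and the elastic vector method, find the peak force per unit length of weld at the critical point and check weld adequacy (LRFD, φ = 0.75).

f_max ≈ 8.91 kip/in; NOT adequate

Total weld length L_w = 23 in. Treat welds as unit-width lines.
Polar moment about centroid: J = 2[d³/12 + d(b/2)²] = 2[11.5³/12 + 11.5×2.25²] = 369.9 in³.
Direct shear f_v = P/L_w = 42.1 / 23 = 1.83 kip/in (vertical).
Torsion M = P·e = 42.1 × 11.5 = 484.15 kip·in.
Critical point at (x, y) = (2.25, 5.75) from centroid. f_tx = M·y/J = 7.526 kip/in; f_ty = M·x/J = 2.945 kip/in.
Resultant f_max = √[f_tx² + (f_v + f_ty)²] = √[7.526² + (1.83 + 2.945)²] = 8.913 kip/in.
Capacity per unit length: φr_n = 0.75 × 0.6 × 70 × (0.707 × 0.3125) = 6.96 kip/in.
8.913 > 6.96 → NOT adequate.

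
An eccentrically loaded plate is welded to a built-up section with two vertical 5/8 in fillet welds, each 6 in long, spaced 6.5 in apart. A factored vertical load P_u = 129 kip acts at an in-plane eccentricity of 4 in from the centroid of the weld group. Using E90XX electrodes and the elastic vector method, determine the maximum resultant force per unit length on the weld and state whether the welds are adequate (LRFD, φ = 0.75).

E90XX → F_EXX = 90 ksi.
Total weld length L_w = 12 in. Treat welds as unit-width lines.
Polar moment about centroid: J = 2[d³/12 + d(b/2)²] = 2[6³/12 + 6×3.25²] = 162.8 in³.
Direct shear f_v = P/L_w = 129 / 12 = 10.75 kip/in (vertical).
Torsion M = P·e = 129 × 4 = 516 kip·in.
Critical point at (x, y) = (3.25, 3) from centroid. f_tx = M·y/J = 9.512 kip/in; f_ty = M·x/J = 10.3 kip/in.
Resultant f_max = √[f_tx² + (f_v + f_ty)²] = √[9.512² + (10.75 + 10.3)²] = 23.1 kip/in.
Capacity per unit length: φr_n = 0.75 × 0.6 × 90 × (0.707 × 0.625) = 17.9 kip/in.
23.1 > 17.9 → NOT adequate.

f_max ≈ 23.1 kip/in; NOT adequate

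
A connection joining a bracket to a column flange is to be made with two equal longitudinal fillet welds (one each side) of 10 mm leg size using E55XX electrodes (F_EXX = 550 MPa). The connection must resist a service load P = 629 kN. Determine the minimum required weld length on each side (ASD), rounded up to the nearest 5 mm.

L = 270 mm on each side

Throat t_e = 0.707 × 10 = 7.07 mm.
r_n/Ω = (0.6 × 550 × 7.07) / 2.0 = 1167 N/mm = 1.167 kN/mm.
L_req = P / (r_n/Ω) = 629 / 1.167 = 539.2 mm total.
Per side: 539.2 / 2 = 269.6 mm.
Round up → use L = 270 mm on each side.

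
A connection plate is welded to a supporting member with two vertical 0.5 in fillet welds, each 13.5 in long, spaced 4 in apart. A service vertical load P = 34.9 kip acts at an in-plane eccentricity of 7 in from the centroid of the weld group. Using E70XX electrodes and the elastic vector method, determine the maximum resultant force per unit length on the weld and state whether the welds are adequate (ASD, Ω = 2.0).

f_max ≈ 3.89 kip/in; adequate

E70XX → F_EXX = 70 ksi.
Total weld length L_w = 27 in. Treat welds as unit-width lines.
Polar moment about centroid: J = 2[d³/12 + d(b/2)²] = 2[13.5³/12 + 13.5×2²] = 518.1 in³.
Direct shear f_v = P/L_w = 34.9 / 27 = 1.293 kip/in (vertical).
Torsion M = P·e = 34.9 × 7 = 244.3 kip·in.
Critical point at (x, y) = (2, 6.75) from centroid. f_tx = M·y/J = 3.183 kip/in; f_ty = M·x/J = 0.9431 kip/in.
Resultant f_max = √[f_tx² + (f_v + f_ty)²] = √[3.183² + (1.293 + 0.9431)²] = 3.89 kip/in.
Capacity per unit length: r_n/Ω = (1/2.0) × 0.6 × 70 × (0.707 × 0.5) = 7.423 kip/in.
3.89 ≤ 7.423 → adequate.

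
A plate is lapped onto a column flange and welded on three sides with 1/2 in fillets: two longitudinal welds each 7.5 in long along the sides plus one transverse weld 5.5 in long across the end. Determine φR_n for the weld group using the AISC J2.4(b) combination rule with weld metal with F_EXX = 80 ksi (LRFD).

φR_n ≈ 267 kip

t_e = 0.707 × 0.5 = 0.3535 in.
R_nwl = 0.6 × 80 × 0.3535 × 15 = 254.5 kip (longitudinal, 2 welds).
R_nwt = 0.6 × 80 × 0.3535 × 5.5 = 93.32 kip (transverse, base value).
(i) R_nwl + R_nwt = 347.8 kip; (ii) 0.85 R_nwl + 1.5 R_nwt = 356.3 kip.
R_n = max = 356.3 kip [governs: (ii)]; φR_n = 267.2 kip.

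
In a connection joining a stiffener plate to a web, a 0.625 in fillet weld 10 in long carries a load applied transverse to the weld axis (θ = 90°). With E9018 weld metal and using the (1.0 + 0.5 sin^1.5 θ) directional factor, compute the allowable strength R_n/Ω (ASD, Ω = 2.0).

R_n/Ω ≈ 179 kips

E90XX → F_EXX = 90 ksi.
t_e = 0.707 × 0.625 = 0.4419 in; A_we = 0.4419 × 10 = 4.419 in².
Directional factor: 1.0 + 0.5 sin^1.5(90°) = 1.5.
F_nw = 0.6 × 90 × 1.5 = 81 ksi.
R_n/Ω = (81 × 4.419) / 2.0 = 179 kips.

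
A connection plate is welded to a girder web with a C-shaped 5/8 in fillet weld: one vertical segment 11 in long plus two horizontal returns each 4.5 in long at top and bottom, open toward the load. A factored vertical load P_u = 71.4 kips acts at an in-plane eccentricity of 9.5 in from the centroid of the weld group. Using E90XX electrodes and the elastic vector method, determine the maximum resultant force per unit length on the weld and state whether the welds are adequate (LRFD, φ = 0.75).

f_max ≈ 12.7 kip/in; adequate

E90XX → F_EXX = 90 ksi.
Total weld length L_w = 20 in. Treat welds as unit-width lines.
Centroid: x̄ = 2×4.5×2.25 / 20 = 1.012 in from the vertical weld.
Polar moment about centroid: J = I_x + I_y = [11³/12 + 2×4.5×5.5²] + [11×1.012² + 2(4.5³/12 + 4.5×1.238²)] = 423.4 in³.
Direct shear f_v = P/L_w = 71.4 / 20 = 3.57 kip/in (vertical).
Torsion M = P·e = 71.4 × 9.5 = 678.3 kip·in.
Critical point at (x, y) = (3.487, 5.5) from centroid. f_tx = M·y/J = 8.811 kip/in; f_ty = M·x/J = 5.587 kip/in.
Resultant f_max = √[f_tx² + (f_v + f_ty)²] = √[8.811² + (3.57 + 5.587)²] = 12.71 kip/in.
Capacity per unit length: φr_n = 0.75 × 0.6 × 90 × (0.707 × 0.625) = 17.9 kip/in.
12.71 ≤ 17.9 → adequate.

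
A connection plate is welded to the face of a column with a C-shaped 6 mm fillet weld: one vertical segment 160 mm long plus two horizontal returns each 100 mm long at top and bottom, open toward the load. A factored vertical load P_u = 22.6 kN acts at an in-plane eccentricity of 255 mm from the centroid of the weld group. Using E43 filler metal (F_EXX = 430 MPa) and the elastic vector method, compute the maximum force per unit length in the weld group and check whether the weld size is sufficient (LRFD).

Total weld length L_w = 360 mm. Treat welds as unit-width lines.
Centroid: x̄ = 2×100×50 / 360 = 27.78 mm from the vertical weld.
Polar moment about centroid: J = I_x + I_y = [160³/12 + 2×100×80²] + [160×27.78² + 2(100³/12 + 100×22.22²)] = 2010000 mm³.
Direct shear f_v = P/L_w = 22.6×10³ / 360 = 62.78 N/mm (vertical).
Torsion M = P·e = 22.6×10³ × 255 = 5763000 N·mm.
Critical point at (x, y) = (72.22, 80) from centroid. f_tx = M·y/J = 229.3 N/mm; f_ty = M·x/J = 207.1 N/mm.
Resultant f_max = √[f_tx² + (f_v + f_ty)²] = √[229.3² + (62.78 + 207.1)²] = 354.1 N/mm.
Capacity per unit length: φr_n = 0.75 × 0.6 × 430 × (0.707 × 6) = 820.8 N/mm.
354.1 ≤ 820.8 → adequate.

f_max ≈ 354 N/mm; adequate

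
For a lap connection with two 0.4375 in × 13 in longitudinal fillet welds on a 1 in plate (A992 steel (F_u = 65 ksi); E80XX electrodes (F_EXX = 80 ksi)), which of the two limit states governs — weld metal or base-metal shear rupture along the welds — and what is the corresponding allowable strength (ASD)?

R_n/Ω ≈ 193 kips (weld metal governs)

t_e = 0.707 × 0.4375 = 0.3093 in; L = 26 in.
Weld metal: R_n/Ω = (1/2.0) × 0.6 × 80 × 0.3093 × 26 = 193 kips.
Base metal (shear rupture): R_n/Ω = (1/2.0) × 0.6 × 65 × 1 × 26 = 507 kips.
Governing: weld metal.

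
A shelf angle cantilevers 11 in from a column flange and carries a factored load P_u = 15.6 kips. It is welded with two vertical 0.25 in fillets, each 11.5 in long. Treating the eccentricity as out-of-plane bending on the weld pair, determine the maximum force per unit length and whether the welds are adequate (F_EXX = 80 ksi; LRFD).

L_w = 2 × 11.5 = 23 in; section modulus (unit throat) S = 2 × L²/6 = 44.08 in².
Direct shear f_v = P/L_w = 15.6/23 = 0.6783 kip/in.
Moment M = P × e = 15.6 × 11 = 171.6 kip·in; bending f_b = M/S = 3.893 kip/in.
f_max = √(f_v² + f_b²) = √(0.6783² + 3.893²) = 3.951 kip/in.
φr_n = 0.75 × 0.6 × 80 × (0.707 × 0.25) = 6.363 kip/in → adequate.

f_max ≈ 3.95 kip/in; adequate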